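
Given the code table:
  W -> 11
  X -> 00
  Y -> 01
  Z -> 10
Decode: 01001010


Decoding:
01 -> Y
00 -> X
10 -> Z
10 -> Z


Result: YXZZ


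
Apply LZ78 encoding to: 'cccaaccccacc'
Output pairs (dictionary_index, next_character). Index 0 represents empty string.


LZ78 encoding steps:
Dictionary: {0: ''}
Step 1: w='' (idx 0), next='c' -> output (0, 'c'), add 'c' as idx 1
Step 2: w='c' (idx 1), next='c' -> output (1, 'c'), add 'cc' as idx 2
Step 3: w='' (idx 0), next='a' -> output (0, 'a'), add 'a' as idx 3
Step 4: w='a' (idx 3), next='c' -> output (3, 'c'), add 'ac' as idx 4
Step 5: w='cc' (idx 2), next='c' -> output (2, 'c'), add 'ccc' as idx 5
Step 6: w='ac' (idx 4), next='c' -> output (4, 'c'), add 'acc' as idx 6


Encoded: [(0, 'c'), (1, 'c'), (0, 'a'), (3, 'c'), (2, 'c'), (4, 'c')]


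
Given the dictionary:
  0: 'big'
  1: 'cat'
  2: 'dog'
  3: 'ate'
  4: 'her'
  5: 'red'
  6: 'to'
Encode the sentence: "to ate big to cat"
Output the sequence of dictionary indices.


Look up each word in the dictionary:
  'to' -> 6
  'ate' -> 3
  'big' -> 0
  'to' -> 6
  'cat' -> 1

Encoded: [6, 3, 0, 6, 1]


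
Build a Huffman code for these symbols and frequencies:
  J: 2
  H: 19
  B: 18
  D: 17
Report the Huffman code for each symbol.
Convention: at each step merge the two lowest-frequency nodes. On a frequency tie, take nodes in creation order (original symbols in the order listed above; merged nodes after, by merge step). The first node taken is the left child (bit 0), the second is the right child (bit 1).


Huffman tree construction:
Step 1: Merge J(2) + D(17) = 19
Step 2: Merge B(18) + H(19) = 37
Step 3: Merge (J+D)(19) + (B+H)(37) = 56
Read each symbol's code off the tree from the root (left child = 0, right child = 1).

Codes:
  J: 00 (length 2)
  H: 11 (length 2)
  B: 10 (length 2)
  D: 01 (length 2)
Average code length: 112/56 = 2.0000 bits/symbol


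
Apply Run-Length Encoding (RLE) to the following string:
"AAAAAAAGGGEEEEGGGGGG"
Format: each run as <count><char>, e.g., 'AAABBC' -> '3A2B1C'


Scanning runs left to right:
  i=0: run of 'A' x 7 -> '7A'
  i=7: run of 'G' x 3 -> '3G'
  i=10: run of 'E' x 4 -> '4E'
  i=14: run of 'G' x 6 -> '6G'

RLE = 7A3G4E6G


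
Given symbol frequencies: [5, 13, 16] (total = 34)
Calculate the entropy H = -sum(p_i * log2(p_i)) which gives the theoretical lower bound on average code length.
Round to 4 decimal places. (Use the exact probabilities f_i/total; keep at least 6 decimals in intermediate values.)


Per-symbol terms -p_i * log2(p_i) with p_i = f_i/34:
  p = 5/34 = 0.147059: log2(p) = -2.765535, -p*log2(p) = 0.406696
  p = 13/34 = 0.382353: log2(p) = -1.387023, -p*log2(p) = 0.530332
  p = 16/34 = 0.470588: log2(p) = -1.087463, -p*log2(p) = 0.511747
H = 0.406696 + 0.530332 + 0.511747 = 1.448775

H = 1.4488 bits/symbol


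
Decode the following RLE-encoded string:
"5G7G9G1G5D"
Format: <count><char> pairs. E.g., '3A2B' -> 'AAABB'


Expanding each <count><char> pair:
  5G -> 'GGGGG'
  7G -> 'GGGGGGG'
  9G -> 'GGGGGGGGG'
  1G -> 'G'
  5D -> 'DDDDD'

Decoded = GGGGGGGGGGGGGGGGGGGGGGDDDDD


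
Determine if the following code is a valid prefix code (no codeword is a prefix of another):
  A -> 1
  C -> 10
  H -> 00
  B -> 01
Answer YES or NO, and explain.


Checking each pair (does one codeword prefix another?):
  A='1' vs C='10': prefix -- VIOLATION

NO -- this is NOT a valid prefix code. A (1) is a prefix of C (10).


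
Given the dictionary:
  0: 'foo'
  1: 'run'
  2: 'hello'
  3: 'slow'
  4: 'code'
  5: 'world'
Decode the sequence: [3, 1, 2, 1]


Look up each index in the dictionary:
  3 -> 'slow'
  1 -> 'run'
  2 -> 'hello'
  1 -> 'run'

Decoded: "slow run hello run"


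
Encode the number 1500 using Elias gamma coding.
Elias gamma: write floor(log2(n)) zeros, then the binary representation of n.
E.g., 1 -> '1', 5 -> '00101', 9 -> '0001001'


num_bits = floor(log2(1500)) + 1 = 11
leading_zeros = num_bits - 1 = 10
binary(1500) = 10111011100

Elias gamma(1500) = '0000000000' + '10111011100' = 000000000010111011100 (21 bits)


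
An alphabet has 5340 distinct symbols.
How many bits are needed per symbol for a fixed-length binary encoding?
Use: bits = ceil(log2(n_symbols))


log2(5340) = 12.3826
Bracket: 2^12 = 4096 < 5340 <= 2^13 = 8192
So ceil(log2(5340)) = 13

bits = ceil(log2(5340)) = ceil(12.3826) = 13 bits


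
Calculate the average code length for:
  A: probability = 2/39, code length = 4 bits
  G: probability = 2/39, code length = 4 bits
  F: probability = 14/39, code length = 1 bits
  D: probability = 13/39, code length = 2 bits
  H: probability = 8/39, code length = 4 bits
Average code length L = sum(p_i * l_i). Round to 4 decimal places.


Weighted contributions p_i * l_i:
  A: (2/39) * 4 = 8/39
  G: (2/39) * 4 = 8/39
  F: (14/39) * 1 = 14/39
  D: (13/39) * 2 = 26/39
  H: (8/39) * 4 = 32/39
Sum = (8 + 8 + 14 + 26 + 32)/39 = 88/39

L = 88/39 = 2.2564 bits/symbol


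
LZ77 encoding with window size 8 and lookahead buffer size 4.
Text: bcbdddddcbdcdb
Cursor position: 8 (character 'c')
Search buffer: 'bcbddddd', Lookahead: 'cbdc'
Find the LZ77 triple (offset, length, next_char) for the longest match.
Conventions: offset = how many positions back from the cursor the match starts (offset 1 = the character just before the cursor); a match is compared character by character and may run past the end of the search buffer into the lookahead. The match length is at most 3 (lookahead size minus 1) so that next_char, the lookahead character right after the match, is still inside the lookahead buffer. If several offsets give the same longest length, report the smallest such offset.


Try each offset into the search buffer:
  offset=1 (pos 7, char 'd'): match length 0
  offset=2 (pos 6, char 'd'): match length 0
  offset=3 (pos 5, char 'd'): match length 0
  offset=4 (pos 4, char 'd'): match length 0
  offset=5 (pos 3, char 'd'): match length 0
  offset=6 (pos 2, char 'b'): match length 0
  offset=7 (pos 1, char 'c'): match length 3
  offset=8 (pos 0, char 'b'): match length 0
Longest match has length 3 at offset 7.
next_char = character at position 8 + 3 = 11 -> 'c'

Best match: offset=7, length=3 (matching 'cbd' starting at position 1)
LZ77 triple: (7, 3, 'c')


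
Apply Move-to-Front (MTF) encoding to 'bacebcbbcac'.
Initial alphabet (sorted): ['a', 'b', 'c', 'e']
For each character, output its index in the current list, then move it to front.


MTF encoding:
'b': index 1 in ['a', 'b', 'c', 'e'] -> ['b', 'a', 'c', 'e']
'a': index 1 in ['b', 'a', 'c', 'e'] -> ['a', 'b', 'c', 'e']
'c': index 2 in ['a', 'b', 'c', 'e'] -> ['c', 'a', 'b', 'e']
'e': index 3 in ['c', 'a', 'b', 'e'] -> ['e', 'c', 'a', 'b']
'b': index 3 in ['e', 'c', 'a', 'b'] -> ['b', 'e', 'c', 'a']
'c': index 2 in ['b', 'e', 'c', 'a'] -> ['c', 'b', 'e', 'a']
'b': index 1 in ['c', 'b', 'e', 'a'] -> ['b', 'c', 'e', 'a']
'b': index 0 in ['b', 'c', 'e', 'a'] -> ['b', 'c', 'e', 'a']
'c': index 1 in ['b', 'c', 'e', 'a'] -> ['c', 'b', 'e', 'a']
'a': index 3 in ['c', 'b', 'e', 'a'] -> ['a', 'c', 'b', 'e']
'c': index 1 in ['a', 'c', 'b', 'e'] -> ['c', 'a', 'b', 'e']


Output: [1, 1, 2, 3, 3, 2, 1, 0, 1, 3, 1]


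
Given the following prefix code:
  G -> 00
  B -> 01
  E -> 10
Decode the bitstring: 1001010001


Decoding step by step:
Bits 10 -> E
Bits 01 -> B
Bits 01 -> B
Bits 00 -> G
Bits 01 -> B


Decoded message: EBBGB


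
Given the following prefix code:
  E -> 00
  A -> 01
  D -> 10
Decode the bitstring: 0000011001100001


Decoding step by step:
Bits 00 -> E
Bits 00 -> E
Bits 01 -> A
Bits 10 -> D
Bits 01 -> A
Bits 10 -> D
Bits 00 -> E
Bits 01 -> A


Decoded message: EEADADEA


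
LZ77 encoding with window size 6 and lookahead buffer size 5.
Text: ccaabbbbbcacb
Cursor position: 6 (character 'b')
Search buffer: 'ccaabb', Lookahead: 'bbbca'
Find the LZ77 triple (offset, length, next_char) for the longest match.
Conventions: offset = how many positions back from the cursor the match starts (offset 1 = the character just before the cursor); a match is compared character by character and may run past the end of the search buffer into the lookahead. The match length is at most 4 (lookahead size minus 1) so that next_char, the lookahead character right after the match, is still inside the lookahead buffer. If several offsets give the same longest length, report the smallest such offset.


Try each offset into the search buffer:
  offset=1 (pos 5, char 'b'): match length 3
  offset=2 (pos 4, char 'b'): match length 3
  offset=3 (pos 3, char 'a'): match length 0
  offset=4 (pos 2, char 'a'): match length 0
  offset=5 (pos 1, char 'c'): match length 0
  offset=6 (pos 0, char 'c'): match length 0
Longest match has length 3, found at offsets 1, 2; take the smallest, offset 1.
next_char = character at position 6 + 3 = 9 -> 'c'

Best match: offset=1, length=3 (matching 'bbb' starting at position 5)
LZ77 triple: (1, 3, 'c')


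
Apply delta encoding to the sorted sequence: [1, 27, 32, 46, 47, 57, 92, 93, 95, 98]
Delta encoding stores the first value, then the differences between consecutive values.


First value: 1
Deltas:
  27 - 1 = 26
  32 - 27 = 5
  46 - 32 = 14
  47 - 46 = 1
  57 - 47 = 10
  92 - 57 = 35
  93 - 92 = 1
  95 - 93 = 2
  98 - 95 = 3


Delta encoded: [1, 26, 5, 14, 1, 10, 35, 1, 2, 3]


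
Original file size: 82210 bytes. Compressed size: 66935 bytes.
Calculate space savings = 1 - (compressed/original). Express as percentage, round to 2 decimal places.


ratio = compressed/original = 66935/82210 = 0.814195
savings = 1 - ratio = 1 - 0.814195 = 0.185805
as a percentage: 0.185805 * 100 = 18.58%

Space savings = 1 - 66935/82210 = 18.58%


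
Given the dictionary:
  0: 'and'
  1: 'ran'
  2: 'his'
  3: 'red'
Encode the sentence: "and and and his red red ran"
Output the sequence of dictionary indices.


Look up each word in the dictionary:
  'and' -> 0
  'and' -> 0
  'and' -> 0
  'his' -> 2
  'red' -> 3
  'red' -> 3
  'ran' -> 1

Encoded: [0, 0, 0, 2, 3, 3, 1]


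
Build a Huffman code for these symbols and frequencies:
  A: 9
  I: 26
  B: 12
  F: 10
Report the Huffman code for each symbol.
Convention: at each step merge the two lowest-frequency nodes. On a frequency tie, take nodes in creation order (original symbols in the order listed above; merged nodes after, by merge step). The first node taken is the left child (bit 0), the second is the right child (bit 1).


Huffman tree construction:
Step 1: Merge A(9) + F(10) = 19
Step 2: Merge B(12) + (A+F)(19) = 31
Step 3: Merge I(26) + (B+(A+F))(31) = 57
Read each symbol's code off the tree from the root (left child = 0, right child = 1).

Codes:
  A: 110 (length 3)
  I: 0 (length 1)
  B: 10 (length 2)
  F: 111 (length 3)
Average code length: 107/57 = 1.8772 bits/symbol


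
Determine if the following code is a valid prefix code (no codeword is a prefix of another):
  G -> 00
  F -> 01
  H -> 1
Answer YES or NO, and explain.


Checking each pair (does one codeword prefix another?):
  G='00' vs F='01': no prefix
  G='00' vs H='1': no prefix
  F='01' vs G='00': no prefix
  F='01' vs H='1': no prefix
  H='1' vs G='00': no prefix
  H='1' vs F='01': no prefix
No violation found over all pairs.

YES -- this is a valid prefix code. No codeword is a prefix of any other codeword.


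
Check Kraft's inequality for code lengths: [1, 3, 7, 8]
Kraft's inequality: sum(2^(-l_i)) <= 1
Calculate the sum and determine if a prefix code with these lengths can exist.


Sum = 2^(-1) + 2^(-3) + 2^(-7) + 2^(-8)
    = 0.5 + 0.125 + 0.0078125 + 0.00390625
    = 163/256 = 0.63671875
Since 0.63671875 <= 1, Kraft's inequality IS satisfied.
A prefix code with these lengths CAN exist.

Kraft sum = 0.63671875. Satisfied.


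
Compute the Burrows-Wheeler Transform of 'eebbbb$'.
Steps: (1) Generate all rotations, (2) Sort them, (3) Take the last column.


Rotations (sorted):
  0: $eebbbb -> last char: b
  1: b$eebbb -> last char: b
  2: bb$eebb -> last char: b
  3: bbb$eeb -> last char: b
  4: bbbb$ee -> last char: e
  5: ebbbb$e -> last char: e
  6: eebbbb$ -> last char: $


BWT = bbbbee$


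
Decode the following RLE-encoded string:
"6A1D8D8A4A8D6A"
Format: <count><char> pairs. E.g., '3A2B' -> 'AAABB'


Expanding each <count><char> pair:
  6A -> 'AAAAAA'
  1D -> 'D'
  8D -> 'DDDDDDDD'
  8A -> 'AAAAAAAA'
  4A -> 'AAAA'
  8D -> 'DDDDDDDD'
  6A -> 'AAAAAA'

Decoded = AAAAAADDDDDDDDDAAAAAAAAAAAADDDDDDDDAAAAAA


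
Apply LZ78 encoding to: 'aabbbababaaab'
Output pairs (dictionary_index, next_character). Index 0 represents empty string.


LZ78 encoding steps:
Dictionary: {0: ''}
Step 1: w='' (idx 0), next='a' -> output (0, 'a'), add 'a' as idx 1
Step 2: w='a' (idx 1), next='b' -> output (1, 'b'), add 'ab' as idx 2
Step 3: w='' (idx 0), next='b' -> output (0, 'b'), add 'b' as idx 3
Step 4: w='b' (idx 3), next='a' -> output (3, 'a'), add 'ba' as idx 4
Step 5: w='ba' (idx 4), next='b' -> output (4, 'b'), add 'bab' as idx 5
Step 6: w='a' (idx 1), next='a' -> output (1, 'a'), add 'aa' as idx 6
Step 7: w='ab' (idx 2), end of input -> output (2, '')


Encoded: [(0, 'a'), (1, 'b'), (0, 'b'), (3, 'a'), (4, 'b'), (1, 'a'), (2, '')]


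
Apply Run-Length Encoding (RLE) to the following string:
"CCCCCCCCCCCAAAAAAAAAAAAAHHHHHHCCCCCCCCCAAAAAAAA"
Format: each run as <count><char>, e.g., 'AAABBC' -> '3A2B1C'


Scanning runs left to right:
  i=0: run of 'C' x 11 -> '11C'
  i=11: run of 'A' x 13 -> '13A'
  i=24: run of 'H' x 6 -> '6H'
  i=30: run of 'C' x 9 -> '9C'
  i=39: run of 'A' x 8 -> '8A'

RLE = 11C13A6H9C8A


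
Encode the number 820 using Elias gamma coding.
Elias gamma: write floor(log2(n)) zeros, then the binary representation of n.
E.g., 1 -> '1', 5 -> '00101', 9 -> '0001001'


num_bits = floor(log2(820)) + 1 = 10
leading_zeros = num_bits - 1 = 9
binary(820) = 1100110100

Elias gamma(820) = '000000000' + '1100110100' = 0000000001100110100 (19 bits)


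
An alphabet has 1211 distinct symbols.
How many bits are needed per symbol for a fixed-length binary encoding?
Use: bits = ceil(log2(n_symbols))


log2(1211) = 10.242
Bracket: 2^10 = 1024 < 1211 <= 2^11 = 2048
So ceil(log2(1211)) = 11

bits = ceil(log2(1211)) = ceil(10.242) = 11 bits


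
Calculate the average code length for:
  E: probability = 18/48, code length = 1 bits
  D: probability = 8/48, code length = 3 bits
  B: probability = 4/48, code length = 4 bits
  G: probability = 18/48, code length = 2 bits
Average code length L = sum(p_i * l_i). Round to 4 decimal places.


Weighted contributions p_i * l_i:
  E: (18/48) * 1 = 18/48
  D: (8/48) * 3 = 24/48
  B: (4/48) * 4 = 16/48
  G: (18/48) * 2 = 36/48
Sum = (18 + 24 + 16 + 36)/48 = 94/48

L = 94/48 = 1.9583 bits/symbol


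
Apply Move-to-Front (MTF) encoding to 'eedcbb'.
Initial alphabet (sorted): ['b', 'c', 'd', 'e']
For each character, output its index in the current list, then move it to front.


MTF encoding:
'e': index 3 in ['b', 'c', 'd', 'e'] -> ['e', 'b', 'c', 'd']
'e': index 0 in ['e', 'b', 'c', 'd'] -> ['e', 'b', 'c', 'd']
'd': index 3 in ['e', 'b', 'c', 'd'] -> ['d', 'e', 'b', 'c']
'c': index 3 in ['d', 'e', 'b', 'c'] -> ['c', 'd', 'e', 'b']
'b': index 3 in ['c', 'd', 'e', 'b'] -> ['b', 'c', 'd', 'e']
'b': index 0 in ['b', 'c', 'd', 'e'] -> ['b', 'c', 'd', 'e']


Output: [3, 0, 3, 3, 3, 0]


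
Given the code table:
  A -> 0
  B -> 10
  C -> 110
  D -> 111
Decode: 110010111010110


Decoding:
110 -> C
0 -> A
10 -> B
111 -> D
0 -> A
10 -> B
110 -> C


Result: CABDABC


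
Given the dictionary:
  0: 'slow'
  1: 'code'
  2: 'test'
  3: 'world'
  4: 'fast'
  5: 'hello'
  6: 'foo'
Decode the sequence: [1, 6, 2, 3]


Look up each index in the dictionary:
  1 -> 'code'
  6 -> 'foo'
  2 -> 'test'
  3 -> 'world'

Decoded: "code foo test world"


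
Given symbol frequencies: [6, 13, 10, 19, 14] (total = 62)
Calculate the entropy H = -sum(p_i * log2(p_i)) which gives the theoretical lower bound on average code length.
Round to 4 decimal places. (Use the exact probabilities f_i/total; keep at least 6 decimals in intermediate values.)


Per-symbol terms -p_i * log2(p_i) with p_i = f_i/62:
  p = 6/62 = 0.096774: log2(p) = -3.369234, -p*log2(p) = 0.326055
  p = 13/62 = 0.209677: log2(p) = -2.253757, -p*log2(p) = 0.472562
  p = 10/62 = 0.161290: log2(p) = -2.632268, -p*log2(p) = 0.424559
  p = 19/62 = 0.306452: log2(p) = -1.706269, -p*log2(p) = 0.522889
  p = 14/62 = 0.225806: log2(p) = -2.146841, -p*log2(p) = 0.484771
H = 0.326055 + 0.472562 + 0.424559 + 0.522889 + 0.484771 = 2.230836

H = 2.2308 bits/symbol


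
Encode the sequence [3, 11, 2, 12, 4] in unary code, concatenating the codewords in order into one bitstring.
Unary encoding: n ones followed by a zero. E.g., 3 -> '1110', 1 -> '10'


Encode each number as n ones followed by a terminating 0:
  3 -> 1110 (4 bits)
  11 -> 111111111110 (12 bits)
  2 -> 110 (3 bits)
  12 -> 1111111111110 (13 bits)
  4 -> 11110 (5 bits)
Total length = 4 + 12 + 3 + 13 + 5 = 37 bits.

Unary([3, 11, 2, 12, 4]) = 1110111111111110110111111111111011110 (37 bits)


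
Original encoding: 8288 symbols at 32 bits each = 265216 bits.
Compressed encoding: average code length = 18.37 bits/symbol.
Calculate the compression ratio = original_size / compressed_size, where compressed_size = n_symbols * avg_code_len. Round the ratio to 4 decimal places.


original_size = n_symbols * orig_bits = 8288 * 32 = 265216 bits
compressed_size = n_symbols * avg_code_len = 8288 * 18.37 = 152250.56 bits
ratio = original_size / compressed_size = 265216 / 152250.56 = 1.742

Compression ratio = 1.742


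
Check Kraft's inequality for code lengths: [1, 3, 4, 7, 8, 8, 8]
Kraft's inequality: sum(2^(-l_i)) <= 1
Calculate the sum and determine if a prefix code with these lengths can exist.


Sum = 2^(-1) + 2^(-3) + 2^(-4) + 2^(-7) + 2^(-8) + 2^(-8) + 2^(-8)
    = 0.5 + 0.125 + 0.0625 + 0.0078125 + 0.00390625 + 0.00390625 + 0.00390625
    = 181/256 = 0.70703125
Since 0.70703125 <= 1, Kraft's inequality IS satisfied.
A prefix code with these lengths CAN exist.

Kraft sum = 0.70703125. Satisfied.


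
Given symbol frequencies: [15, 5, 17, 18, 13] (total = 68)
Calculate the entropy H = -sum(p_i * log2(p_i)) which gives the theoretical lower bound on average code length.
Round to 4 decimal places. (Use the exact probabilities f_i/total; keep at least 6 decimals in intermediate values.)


Per-symbol terms -p_i * log2(p_i) with p_i = f_i/68:
  p = 15/68 = 0.220588: log2(p) = -2.180572, -p*log2(p) = 0.481009
  p = 5/68 = 0.073529: log2(p) = -3.765535, -p*log2(p) = 0.276878
  p = 17/68 = 0.250000: log2(p) = -2.000000, -p*log2(p) = 0.500000
  p = 18/68 = 0.264706: log2(p) = -1.917538, -p*log2(p) = 0.507584
  p = 13/68 = 0.191176: log2(p) = -2.387023, -p*log2(p) = 0.456343
H = 0.481009 + 0.276878 + 0.500000 + 0.507584 + 0.456343 = 2.221814

H = 2.2218 bits/symbol


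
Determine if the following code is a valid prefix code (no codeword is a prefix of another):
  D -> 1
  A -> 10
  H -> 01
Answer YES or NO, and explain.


Checking each pair (does one codeword prefix another?):
  D='1' vs A='10': prefix -- VIOLATION

NO -- this is NOT a valid prefix code. D (1) is a prefix of A (10).


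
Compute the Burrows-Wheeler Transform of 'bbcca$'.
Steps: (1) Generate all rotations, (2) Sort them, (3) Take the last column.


Rotations (sorted):
  0: $bbcca -> last char: a
  1: a$bbcc -> last char: c
  2: bbcca$ -> last char: $
  3: bcca$b -> last char: b
  4: ca$bbc -> last char: c
  5: cca$bb -> last char: b


BWT = ac$bcb


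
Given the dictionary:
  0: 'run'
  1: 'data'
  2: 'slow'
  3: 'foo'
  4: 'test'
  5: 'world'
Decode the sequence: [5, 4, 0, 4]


Look up each index in the dictionary:
  5 -> 'world'
  4 -> 'test'
  0 -> 'run'
  4 -> 'test'

Decoded: "world test run test"


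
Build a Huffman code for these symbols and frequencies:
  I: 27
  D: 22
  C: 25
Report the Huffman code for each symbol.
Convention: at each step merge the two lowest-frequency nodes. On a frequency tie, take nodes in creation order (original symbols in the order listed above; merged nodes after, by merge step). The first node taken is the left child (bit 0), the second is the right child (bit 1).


Huffman tree construction:
Step 1: Merge D(22) + C(25) = 47
Step 2: Merge I(27) + (D+C)(47) = 74
Read each symbol's code off the tree from the root (left child = 0, right child = 1).

Codes:
  I: 0 (length 1)
  D: 10 (length 2)
  C: 11 (length 2)
Average code length: 121/74 = 1.6351 bits/symbol


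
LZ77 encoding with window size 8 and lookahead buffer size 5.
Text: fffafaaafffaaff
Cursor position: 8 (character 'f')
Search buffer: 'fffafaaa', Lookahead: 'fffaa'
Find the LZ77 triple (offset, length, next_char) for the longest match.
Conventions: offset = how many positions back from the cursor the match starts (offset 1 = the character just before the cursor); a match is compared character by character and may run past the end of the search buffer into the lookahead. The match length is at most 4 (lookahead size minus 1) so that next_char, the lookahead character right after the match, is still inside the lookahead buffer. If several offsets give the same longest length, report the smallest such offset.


Try each offset into the search buffer:
  offset=1 (pos 7, char 'a'): match length 0
  offset=2 (pos 6, char 'a'): match length 0
  offset=3 (pos 5, char 'a'): match length 0
  offset=4 (pos 4, char 'f'): match length 1
  offset=5 (pos 3, char 'a'): match length 0
  offset=6 (pos 2, char 'f'): match length 1
  offset=7 (pos 1, char 'f'): match length 2
  offset=8 (pos 0, char 'f'): match length 4
Longest match has length 4 at offset 8.
next_char = character at position 8 + 4 = 12 -> 'a'

Best match: offset=8, length=4 (matching 'fffa' starting at position 0)
LZ77 triple: (8, 4, 'a')


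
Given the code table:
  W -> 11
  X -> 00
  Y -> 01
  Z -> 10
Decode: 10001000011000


Decoding:
10 -> Z
00 -> X
10 -> Z
00 -> X
01 -> Y
10 -> Z
00 -> X


Result: ZXZXYZX


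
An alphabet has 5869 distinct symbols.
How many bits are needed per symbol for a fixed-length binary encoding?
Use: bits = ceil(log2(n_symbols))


log2(5869) = 12.5189
Bracket: 2^12 = 4096 < 5869 <= 2^13 = 8192
So ceil(log2(5869)) = 13

bits = ceil(log2(5869)) = ceil(12.5189) = 13 bits


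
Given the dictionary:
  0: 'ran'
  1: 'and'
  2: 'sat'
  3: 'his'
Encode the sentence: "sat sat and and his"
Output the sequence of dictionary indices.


Look up each word in the dictionary:
  'sat' -> 2
  'sat' -> 2
  'and' -> 1
  'and' -> 1
  'his' -> 3

Encoded: [2, 2, 1, 1, 3]


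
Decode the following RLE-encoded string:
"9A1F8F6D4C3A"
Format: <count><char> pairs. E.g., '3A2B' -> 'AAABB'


Expanding each <count><char> pair:
  9A -> 'AAAAAAAAA'
  1F -> 'F'
  8F -> 'FFFFFFFF'
  6D -> 'DDDDDD'
  4C -> 'CCCC'
  3A -> 'AAA'

Decoded = AAAAAAAAAFFFFFFFFFDDDDDDCCCCAAA


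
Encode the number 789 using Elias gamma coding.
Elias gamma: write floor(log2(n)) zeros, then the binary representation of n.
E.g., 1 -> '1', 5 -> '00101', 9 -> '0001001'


num_bits = floor(log2(789)) + 1 = 10
leading_zeros = num_bits - 1 = 9
binary(789) = 1100010101

Elias gamma(789) = '000000000' + '1100010101' = 0000000001100010101 (19 bits)


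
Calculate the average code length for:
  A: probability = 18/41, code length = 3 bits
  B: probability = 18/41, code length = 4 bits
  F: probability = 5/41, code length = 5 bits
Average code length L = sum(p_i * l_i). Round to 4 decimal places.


Weighted contributions p_i * l_i:
  A: (18/41) * 3 = 54/41
  B: (18/41) * 4 = 72/41
  F: (5/41) * 5 = 25/41
Sum = (54 + 72 + 25)/41 = 151/41

L = 151/41 = 3.6829 bits/symbol


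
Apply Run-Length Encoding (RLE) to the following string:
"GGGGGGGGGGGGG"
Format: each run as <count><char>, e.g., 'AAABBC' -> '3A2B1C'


Scanning runs left to right:
  i=0: run of 'G' x 13 -> '13G'

RLE = 13G


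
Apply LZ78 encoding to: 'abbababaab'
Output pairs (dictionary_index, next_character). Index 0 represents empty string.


LZ78 encoding steps:
Dictionary: {0: ''}
Step 1: w='' (idx 0), next='a' -> output (0, 'a'), add 'a' as idx 1
Step 2: w='' (idx 0), next='b' -> output (0, 'b'), add 'b' as idx 2
Step 3: w='b' (idx 2), next='a' -> output (2, 'a'), add 'ba' as idx 3
Step 4: w='ba' (idx 3), next='b' -> output (3, 'b'), add 'bab' as idx 4
Step 5: w='a' (idx 1), next='a' -> output (1, 'a'), add 'aa' as idx 5
Step 6: w='b' (idx 2), end of input -> output (2, '')


Encoded: [(0, 'a'), (0, 'b'), (2, 'a'), (3, 'b'), (1, 'a'), (2, '')]


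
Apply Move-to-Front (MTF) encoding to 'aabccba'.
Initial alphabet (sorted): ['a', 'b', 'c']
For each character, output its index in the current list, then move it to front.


MTF encoding:
'a': index 0 in ['a', 'b', 'c'] -> ['a', 'b', 'c']
'a': index 0 in ['a', 'b', 'c'] -> ['a', 'b', 'c']
'b': index 1 in ['a', 'b', 'c'] -> ['b', 'a', 'c']
'c': index 2 in ['b', 'a', 'c'] -> ['c', 'b', 'a']
'c': index 0 in ['c', 'b', 'a'] -> ['c', 'b', 'a']
'b': index 1 in ['c', 'b', 'a'] -> ['b', 'c', 'a']
'a': index 2 in ['b', 'c', 'a'] -> ['a', 'b', 'c']


Output: [0, 0, 1, 2, 0, 1, 2]


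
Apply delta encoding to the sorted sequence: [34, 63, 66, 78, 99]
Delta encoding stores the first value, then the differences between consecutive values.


First value: 34
Deltas:
  63 - 34 = 29
  66 - 63 = 3
  78 - 66 = 12
  99 - 78 = 21


Delta encoded: [34, 29, 3, 12, 21]


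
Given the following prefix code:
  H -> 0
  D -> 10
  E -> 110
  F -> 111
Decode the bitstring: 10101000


Decoding step by step:
Bits 10 -> D
Bits 10 -> D
Bits 10 -> D
Bits 0 -> H
Bits 0 -> H


Decoded message: DDDHH


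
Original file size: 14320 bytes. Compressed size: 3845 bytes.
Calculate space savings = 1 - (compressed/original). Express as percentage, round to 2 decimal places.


ratio = compressed/original = 3845/14320 = 0.268506
savings = 1 - ratio = 1 - 0.268506 = 0.731494
as a percentage: 0.731494 * 100 = 73.15%

Space savings = 1 - 3845/14320 = 73.15%


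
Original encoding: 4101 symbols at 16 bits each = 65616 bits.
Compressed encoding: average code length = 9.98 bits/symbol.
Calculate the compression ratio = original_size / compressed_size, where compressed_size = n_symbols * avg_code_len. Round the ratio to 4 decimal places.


original_size = n_symbols * orig_bits = 4101 * 16 = 65616 bits
compressed_size = n_symbols * avg_code_len = 4101 * 9.98 = 40927.98 bits
ratio = original_size / compressed_size = 65616 / 40927.98 = 1.6032

Compression ratio = 1.6032


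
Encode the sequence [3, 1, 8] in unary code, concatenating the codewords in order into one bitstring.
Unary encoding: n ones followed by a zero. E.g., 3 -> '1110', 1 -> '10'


Encode each number as n ones followed by a terminating 0:
  3 -> 1110 (4 bits)
  1 -> 10 (2 bits)
  8 -> 111111110 (9 bits)
Total length = 4 + 2 + 9 = 15 bits.

Unary([3, 1, 8]) = 111010111111110 (15 bits)


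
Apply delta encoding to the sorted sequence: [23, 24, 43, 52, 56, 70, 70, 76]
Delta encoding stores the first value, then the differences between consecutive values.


First value: 23
Deltas:
  24 - 23 = 1
  43 - 24 = 19
  52 - 43 = 9
  56 - 52 = 4
  70 - 56 = 14
  70 - 70 = 0
  76 - 70 = 6


Delta encoded: [23, 1, 19, 9, 4, 14, 0, 6]


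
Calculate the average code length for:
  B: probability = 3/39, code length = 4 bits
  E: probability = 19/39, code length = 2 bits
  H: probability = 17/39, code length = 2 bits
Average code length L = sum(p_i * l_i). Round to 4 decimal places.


Weighted contributions p_i * l_i:
  B: (3/39) * 4 = 12/39
  E: (19/39) * 2 = 38/39
  H: (17/39) * 2 = 34/39
Sum = (12 + 38 + 34)/39 = 84/39

L = 84/39 = 2.1538 bits/symbol


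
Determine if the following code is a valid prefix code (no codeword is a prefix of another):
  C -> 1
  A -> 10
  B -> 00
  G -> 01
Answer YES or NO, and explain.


Checking each pair (does one codeword prefix another?):
  C='1' vs A='10': prefix -- VIOLATION

NO -- this is NOT a valid prefix code. C (1) is a prefix of A (10).


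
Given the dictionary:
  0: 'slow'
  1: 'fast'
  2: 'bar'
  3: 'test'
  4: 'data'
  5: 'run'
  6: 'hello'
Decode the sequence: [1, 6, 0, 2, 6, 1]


Look up each index in the dictionary:
  1 -> 'fast'
  6 -> 'hello'
  0 -> 'slow'
  2 -> 'bar'
  6 -> 'hello'
  1 -> 'fast'

Decoded: "fast hello slow bar hello fast"


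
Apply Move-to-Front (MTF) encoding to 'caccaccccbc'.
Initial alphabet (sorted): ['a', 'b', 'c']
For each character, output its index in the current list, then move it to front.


MTF encoding:
'c': index 2 in ['a', 'b', 'c'] -> ['c', 'a', 'b']
'a': index 1 in ['c', 'a', 'b'] -> ['a', 'c', 'b']
'c': index 1 in ['a', 'c', 'b'] -> ['c', 'a', 'b']
'c': index 0 in ['c', 'a', 'b'] -> ['c', 'a', 'b']
'a': index 1 in ['c', 'a', 'b'] -> ['a', 'c', 'b']
'c': index 1 in ['a', 'c', 'b'] -> ['c', 'a', 'b']
'c': index 0 in ['c', 'a', 'b'] -> ['c', 'a', 'b']
'c': index 0 in ['c', 'a', 'b'] -> ['c', 'a', 'b']
'c': index 0 in ['c', 'a', 'b'] -> ['c', 'a', 'b']
'b': index 2 in ['c', 'a', 'b'] -> ['b', 'c', 'a']
'c': index 1 in ['b', 'c', 'a'] -> ['c', 'b', 'a']


Output: [2, 1, 1, 0, 1, 1, 0, 0, 0, 2, 1]


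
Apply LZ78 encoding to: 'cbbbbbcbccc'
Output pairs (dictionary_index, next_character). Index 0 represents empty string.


LZ78 encoding steps:
Dictionary: {0: ''}
Step 1: w='' (idx 0), next='c' -> output (0, 'c'), add 'c' as idx 1
Step 2: w='' (idx 0), next='b' -> output (0, 'b'), add 'b' as idx 2
Step 3: w='b' (idx 2), next='b' -> output (2, 'b'), add 'bb' as idx 3
Step 4: w='bb' (idx 3), next='c' -> output (3, 'c'), add 'bbc' as idx 4
Step 5: w='b' (idx 2), next='c' -> output (2, 'c'), add 'bc' as idx 5
Step 6: w='c' (idx 1), next='c' -> output (1, 'c'), add 'cc' as idx 6


Encoded: [(0, 'c'), (0, 'b'), (2, 'b'), (3, 'c'), (2, 'c'), (1, 'c')]


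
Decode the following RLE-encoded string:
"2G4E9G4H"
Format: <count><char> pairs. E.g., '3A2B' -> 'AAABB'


Expanding each <count><char> pair:
  2G -> 'GG'
  4E -> 'EEEE'
  9G -> 'GGGGGGGGG'
  4H -> 'HHHH'

Decoded = GGEEEEGGGGGGGGGHHHH


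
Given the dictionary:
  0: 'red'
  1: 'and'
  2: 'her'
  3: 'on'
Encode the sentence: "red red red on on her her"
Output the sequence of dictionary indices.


Look up each word in the dictionary:
  'red' -> 0
  'red' -> 0
  'red' -> 0
  'on' -> 3
  'on' -> 3
  'her' -> 2
  'her' -> 2

Encoded: [0, 0, 0, 3, 3, 2, 2]


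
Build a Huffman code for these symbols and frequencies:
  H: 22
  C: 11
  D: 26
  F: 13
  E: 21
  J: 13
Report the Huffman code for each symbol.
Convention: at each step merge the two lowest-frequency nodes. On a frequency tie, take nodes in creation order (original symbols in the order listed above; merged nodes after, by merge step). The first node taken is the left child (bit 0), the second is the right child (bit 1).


Huffman tree construction:
Step 1: Merge C(11) + F(13) = 24
Step 2: Merge J(13) + E(21) = 34
Step 3: Merge H(22) + (C+F)(24) = 46
Step 4: Merge D(26) + (J+E)(34) = 60
Step 5: Merge (H+(C+F))(46) + (D+(J+E))(60) = 106
Read each symbol's code off the tree from the root (left child = 0, right child = 1).

Codes:
  H: 00 (length 2)
  C: 010 (length 3)
  D: 10 (length 2)
  F: 011 (length 3)
  E: 111 (length 3)
  J: 110 (length 3)
Average code length: 270/106 = 2.5472 bits/symbol


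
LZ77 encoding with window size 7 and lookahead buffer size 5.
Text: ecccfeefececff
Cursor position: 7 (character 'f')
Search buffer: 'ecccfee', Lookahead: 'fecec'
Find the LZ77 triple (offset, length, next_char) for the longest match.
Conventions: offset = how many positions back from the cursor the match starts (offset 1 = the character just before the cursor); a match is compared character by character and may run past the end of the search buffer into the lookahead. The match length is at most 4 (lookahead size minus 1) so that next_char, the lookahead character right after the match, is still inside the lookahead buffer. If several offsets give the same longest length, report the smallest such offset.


Try each offset into the search buffer:
  offset=1 (pos 6, char 'e'): match length 0
  offset=2 (pos 5, char 'e'): match length 0
  offset=3 (pos 4, char 'f'): match length 2
  offset=4 (pos 3, char 'c'): match length 0
  offset=5 (pos 2, char 'c'): match length 0
  offset=6 (pos 1, char 'c'): match length 0
  offset=7 (pos 0, char 'e'): match length 0
Longest match has length 2 at offset 3.
next_char = character at position 7 + 2 = 9 -> 'c'

Best match: offset=3, length=2 (matching 'fe' starting at position 4)
LZ77 triple: (3, 2, 'c')


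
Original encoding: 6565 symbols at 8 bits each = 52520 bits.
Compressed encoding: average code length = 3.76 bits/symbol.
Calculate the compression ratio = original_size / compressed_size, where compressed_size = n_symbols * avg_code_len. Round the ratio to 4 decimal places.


original_size = n_symbols * orig_bits = 6565 * 8 = 52520 bits
compressed_size = n_symbols * avg_code_len = 6565 * 3.76 = 24684.4 bits
ratio = original_size / compressed_size = 52520 / 24684.4 = 2.1277

Compression ratio = 2.1277


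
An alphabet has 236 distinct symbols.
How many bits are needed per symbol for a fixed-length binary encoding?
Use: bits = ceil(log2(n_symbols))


log2(236) = 7.8826
Bracket: 2^7 = 128 < 236 <= 2^8 = 256
So ceil(log2(236)) = 8

bits = ceil(log2(236)) = ceil(7.8826) = 8 bits


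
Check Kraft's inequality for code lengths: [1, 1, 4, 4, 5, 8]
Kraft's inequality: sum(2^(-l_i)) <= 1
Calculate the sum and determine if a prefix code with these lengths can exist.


Sum = 2^(-1) + 2^(-1) + 2^(-4) + 2^(-4) + 2^(-5) + 2^(-8)
    = 0.5 + 0.5 + 0.0625 + 0.0625 + 0.03125 + 0.00390625
    = 297/256 = 1.16015625
Since 1.16015625 > 1, Kraft's inequality is NOT satisfied.
A prefix code with these lengths CANNOT exist.

Kraft sum = 1.16015625. Not satisfied.


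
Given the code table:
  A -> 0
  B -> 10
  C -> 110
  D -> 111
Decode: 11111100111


Decoding:
111 -> D
111 -> D
0 -> A
0 -> A
111 -> D


Result: DDAAD


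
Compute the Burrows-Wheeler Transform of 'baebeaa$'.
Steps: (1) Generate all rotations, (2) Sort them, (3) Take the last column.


Rotations (sorted):
  0: $baebeaa -> last char: a
  1: a$baebea -> last char: a
  2: aa$baebe -> last char: e
  3: aebeaa$b -> last char: b
  4: baebeaa$ -> last char: $
  5: beaa$bae -> last char: e
  6: eaa$baeb -> last char: b
  7: ebeaa$ba -> last char: a


BWT = aaeb$eba


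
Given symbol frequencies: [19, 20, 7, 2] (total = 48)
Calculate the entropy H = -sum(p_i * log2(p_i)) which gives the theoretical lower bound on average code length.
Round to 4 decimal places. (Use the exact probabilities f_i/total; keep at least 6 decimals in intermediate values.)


Per-symbol terms -p_i * log2(p_i) with p_i = f_i/48:
  p = 19/48 = 0.395833: log2(p) = -1.337035, -p*log2(p) = 0.529243
  p = 20/48 = 0.416667: log2(p) = -1.263034, -p*log2(p) = 0.526264
  p = 7/48 = 0.145833: log2(p) = -2.777608, -p*log2(p) = 0.405068
  p = 2/48 = 0.041667: log2(p) = -4.584963, -p*log2(p) = 0.191040
H = 0.529243 + 0.526264 + 0.405068 + 0.191040 = 1.651615

H = 1.6516 bits/symbol


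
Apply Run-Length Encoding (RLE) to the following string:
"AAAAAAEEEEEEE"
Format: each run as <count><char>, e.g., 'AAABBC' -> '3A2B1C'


Scanning runs left to right:
  i=0: run of 'A' x 6 -> '6A'
  i=6: run of 'E' x 7 -> '7E'

RLE = 6A7E


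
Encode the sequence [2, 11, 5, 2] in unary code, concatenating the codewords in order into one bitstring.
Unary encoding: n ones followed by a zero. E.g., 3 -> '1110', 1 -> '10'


Encode each number as n ones followed by a terminating 0:
  2 -> 110 (3 bits)
  11 -> 111111111110 (12 bits)
  5 -> 111110 (6 bits)
  2 -> 110 (3 bits)
Total length = 3 + 12 + 6 + 3 = 24 bits.

Unary([2, 11, 5, 2]) = 110111111111110111110110 (24 bits)


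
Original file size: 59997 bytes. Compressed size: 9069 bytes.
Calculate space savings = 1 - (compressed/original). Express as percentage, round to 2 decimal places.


ratio = compressed/original = 9069/59997 = 0.151158
savings = 1 - ratio = 1 - 0.151158 = 0.848842
as a percentage: 0.848842 * 100 = 84.88%

Space savings = 1 - 9069/59997 = 84.88%


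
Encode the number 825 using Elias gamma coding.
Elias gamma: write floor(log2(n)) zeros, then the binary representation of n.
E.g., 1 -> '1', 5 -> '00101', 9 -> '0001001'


num_bits = floor(log2(825)) + 1 = 10
leading_zeros = num_bits - 1 = 9
binary(825) = 1100111001

Elias gamma(825) = '000000000' + '1100111001' = 0000000001100111001 (19 bits)


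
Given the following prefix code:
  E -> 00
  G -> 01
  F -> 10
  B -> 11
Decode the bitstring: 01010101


Decoding step by step:
Bits 01 -> G
Bits 01 -> G
Bits 01 -> G
Bits 01 -> G


Decoded message: GGGG


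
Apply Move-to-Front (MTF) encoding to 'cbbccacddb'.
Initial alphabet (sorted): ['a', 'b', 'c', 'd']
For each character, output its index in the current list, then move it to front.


MTF encoding:
'c': index 2 in ['a', 'b', 'c', 'd'] -> ['c', 'a', 'b', 'd']
'b': index 2 in ['c', 'a', 'b', 'd'] -> ['b', 'c', 'a', 'd']
'b': index 0 in ['b', 'c', 'a', 'd'] -> ['b', 'c', 'a', 'd']
'c': index 1 in ['b', 'c', 'a', 'd'] -> ['c', 'b', 'a', 'd']
'c': index 0 in ['c', 'b', 'a', 'd'] -> ['c', 'b', 'a', 'd']
'a': index 2 in ['c', 'b', 'a', 'd'] -> ['a', 'c', 'b', 'd']
'c': index 1 in ['a', 'c', 'b', 'd'] -> ['c', 'a', 'b', 'd']
'd': index 3 in ['c', 'a', 'b', 'd'] -> ['d', 'c', 'a', 'b']
'd': index 0 in ['d', 'c', 'a', 'b'] -> ['d', 'c', 'a', 'b']
'b': index 3 in ['d', 'c', 'a', 'b'] -> ['b', 'd', 'c', 'a']


Output: [2, 2, 0, 1, 0, 2, 1, 3, 0, 3]


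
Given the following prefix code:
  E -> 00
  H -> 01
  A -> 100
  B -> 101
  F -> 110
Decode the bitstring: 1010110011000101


Decoding step by step:
Bits 101 -> B
Bits 01 -> H
Bits 100 -> A
Bits 110 -> F
Bits 00 -> E
Bits 101 -> B


Decoded message: BHAFEB


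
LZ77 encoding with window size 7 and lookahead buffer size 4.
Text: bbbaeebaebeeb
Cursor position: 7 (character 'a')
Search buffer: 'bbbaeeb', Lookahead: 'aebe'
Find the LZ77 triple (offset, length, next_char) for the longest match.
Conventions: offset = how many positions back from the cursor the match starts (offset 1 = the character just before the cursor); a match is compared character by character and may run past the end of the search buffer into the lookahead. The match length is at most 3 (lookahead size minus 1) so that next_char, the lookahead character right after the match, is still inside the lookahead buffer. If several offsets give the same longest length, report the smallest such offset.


Try each offset into the search buffer:
  offset=1 (pos 6, char 'b'): match length 0
  offset=2 (pos 5, char 'e'): match length 0
  offset=3 (pos 4, char 'e'): match length 0
  offset=4 (pos 3, char 'a'): match length 2
  offset=5 (pos 2, char 'b'): match length 0
  offset=6 (pos 1, char 'b'): match length 0
  offset=7 (pos 0, char 'b'): match length 0
Longest match has length 2 at offset 4.
next_char = character at position 7 + 2 = 9 -> 'b'

Best match: offset=4, length=2 (matching 'ae' starting at position 3)
LZ77 triple: (4, 2, 'b')


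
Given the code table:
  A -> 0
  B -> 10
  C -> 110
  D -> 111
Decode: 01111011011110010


Decoding:
0 -> A
111 -> D
10 -> B
110 -> C
111 -> D
10 -> B
0 -> A
10 -> B


Result: ADBCDBAB


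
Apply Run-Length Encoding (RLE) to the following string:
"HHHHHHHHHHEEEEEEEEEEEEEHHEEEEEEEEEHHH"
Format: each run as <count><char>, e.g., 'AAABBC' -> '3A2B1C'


Scanning runs left to right:
  i=0: run of 'H' x 10 -> '10H'
  i=10: run of 'E' x 13 -> '13E'
  i=23: run of 'H' x 2 -> '2H'
  i=25: run of 'E' x 9 -> '9E'
  i=34: run of 'H' x 3 -> '3H'

RLE = 10H13E2H9E3H


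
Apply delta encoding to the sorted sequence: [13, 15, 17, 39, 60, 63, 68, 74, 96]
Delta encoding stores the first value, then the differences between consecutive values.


First value: 13
Deltas:
  15 - 13 = 2
  17 - 15 = 2
  39 - 17 = 22
  60 - 39 = 21
  63 - 60 = 3
  68 - 63 = 5
  74 - 68 = 6
  96 - 74 = 22


Delta encoded: [13, 2, 2, 22, 21, 3, 5, 6, 22]


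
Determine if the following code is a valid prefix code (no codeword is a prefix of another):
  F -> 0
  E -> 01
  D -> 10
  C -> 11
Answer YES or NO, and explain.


Checking each pair (does one codeword prefix another?):
  F='0' vs E='01': prefix -- VIOLATION

NO -- this is NOT a valid prefix code. F (0) is a prefix of E (01).
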